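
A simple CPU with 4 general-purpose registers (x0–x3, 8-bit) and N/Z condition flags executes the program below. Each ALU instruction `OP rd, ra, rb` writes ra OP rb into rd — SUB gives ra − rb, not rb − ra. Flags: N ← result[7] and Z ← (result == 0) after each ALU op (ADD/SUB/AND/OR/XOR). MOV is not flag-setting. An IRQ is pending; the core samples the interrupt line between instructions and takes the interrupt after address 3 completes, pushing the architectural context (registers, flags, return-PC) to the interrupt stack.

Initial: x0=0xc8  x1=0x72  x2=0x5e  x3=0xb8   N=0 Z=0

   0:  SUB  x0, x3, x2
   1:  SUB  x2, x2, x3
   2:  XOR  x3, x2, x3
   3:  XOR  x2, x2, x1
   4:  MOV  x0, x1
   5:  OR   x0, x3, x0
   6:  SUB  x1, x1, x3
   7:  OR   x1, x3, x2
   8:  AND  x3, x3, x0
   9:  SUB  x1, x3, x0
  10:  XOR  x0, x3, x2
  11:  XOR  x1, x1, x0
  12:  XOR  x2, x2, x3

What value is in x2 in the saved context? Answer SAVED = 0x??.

SAVED = 0xd4

after  0: x0=0x5a x1=0x72 x2=0x5e x3=0xb8  N=0 Z=0
after  1: x0=0x5a x1=0x72 x2=0xa6 x3=0xb8  N=1 Z=0
after  2: x0=0x5a x1=0x72 x2=0xa6 x3=0x1e  N=0 Z=0
after  3: x0=0x5a x1=0x72 x2=0xd4 x3=0x1e  N=1 Z=0
-- IRQ taken; context saved, return-PC = 4 --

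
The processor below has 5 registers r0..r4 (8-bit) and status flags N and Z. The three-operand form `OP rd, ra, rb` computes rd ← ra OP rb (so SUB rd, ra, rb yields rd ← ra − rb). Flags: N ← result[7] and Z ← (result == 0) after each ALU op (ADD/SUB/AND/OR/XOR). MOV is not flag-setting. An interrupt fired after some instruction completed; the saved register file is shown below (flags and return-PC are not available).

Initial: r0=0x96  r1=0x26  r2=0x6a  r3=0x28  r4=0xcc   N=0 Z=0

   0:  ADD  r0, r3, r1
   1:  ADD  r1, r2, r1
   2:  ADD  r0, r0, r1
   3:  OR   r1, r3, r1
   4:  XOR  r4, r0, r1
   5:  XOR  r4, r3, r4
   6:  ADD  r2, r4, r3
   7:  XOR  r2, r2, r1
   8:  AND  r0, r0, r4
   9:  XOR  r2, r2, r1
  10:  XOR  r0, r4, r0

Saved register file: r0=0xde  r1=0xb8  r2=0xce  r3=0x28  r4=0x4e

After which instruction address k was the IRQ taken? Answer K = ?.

K = 7

after  0: r0=0x4e r1=0x26 r2=0x6a r3=0x28 r4=0xcc  N=0 Z=0
after  1: r0=0x4e r1=0x90 r2=0x6a r3=0x28 r4=0xcc  N=1 Z=0
after  2: r0=0xde r1=0x90 r2=0x6a r3=0x28 r4=0xcc  N=1 Z=0
after  3: r0=0xde r1=0xb8 r2=0x6a r3=0x28 r4=0xcc  N=1 Z=0
after  4: r0=0xde r1=0xb8 r2=0x6a r3=0x28 r4=0x66  N=0 Z=0
after  5: r0=0xde r1=0xb8 r2=0x6a r3=0x28 r4=0x4e  N=0 Z=0
after  6: r0=0xde r1=0xb8 r2=0x76 r3=0x28 r4=0x4e  N=0 Z=0
after  7: r0=0xde r1=0xb8 r2=0xce r3=0x28 r4=0x4e  N=1 Z=0
-- IRQ taken; context saved, return-PC = 8 --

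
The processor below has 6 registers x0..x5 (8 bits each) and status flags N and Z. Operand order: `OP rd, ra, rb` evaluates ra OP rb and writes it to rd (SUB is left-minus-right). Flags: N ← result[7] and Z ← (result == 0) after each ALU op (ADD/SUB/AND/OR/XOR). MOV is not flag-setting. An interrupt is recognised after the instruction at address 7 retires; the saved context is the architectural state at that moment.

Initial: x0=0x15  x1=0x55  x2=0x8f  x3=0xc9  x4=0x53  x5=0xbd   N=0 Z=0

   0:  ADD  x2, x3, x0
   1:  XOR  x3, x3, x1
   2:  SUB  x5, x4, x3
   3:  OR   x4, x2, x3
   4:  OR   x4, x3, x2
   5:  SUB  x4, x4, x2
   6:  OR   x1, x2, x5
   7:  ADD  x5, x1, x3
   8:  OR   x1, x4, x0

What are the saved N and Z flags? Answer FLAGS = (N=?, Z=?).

after  0: x0=0x15 x1=0x55 x2=0xde x3=0xc9 x4=0x53 x5=0xbd  N=1 Z=0
after  1: x0=0x15 x1=0x55 x2=0xde x3=0x9c x4=0x53 x5=0xbd  N=1 Z=0
after  2: x0=0x15 x1=0x55 x2=0xde x3=0x9c x4=0x53 x5=0xb7  N=1 Z=0
after  3: x0=0x15 x1=0x55 x2=0xde x3=0x9c x4=0xde x5=0xb7  N=1 Z=0
after  4: x0=0x15 x1=0x55 x2=0xde x3=0x9c x4=0xde x5=0xb7  N=1 Z=0
after  5: x0=0x15 x1=0x55 x2=0xde x3=0x9c x4=0x00 x5=0xb7  N=0 Z=1
after  6: x0=0x15 x1=0xff x2=0xde x3=0x9c x4=0x00 x5=0xb7  N=1 Z=0
after  7: x0=0x15 x1=0xff x2=0xde x3=0x9c x4=0x00 x5=0x9b  N=1 Z=0
-- IRQ taken; context saved, return-PC = 8 --

FLAGS = (N=1, Z=0)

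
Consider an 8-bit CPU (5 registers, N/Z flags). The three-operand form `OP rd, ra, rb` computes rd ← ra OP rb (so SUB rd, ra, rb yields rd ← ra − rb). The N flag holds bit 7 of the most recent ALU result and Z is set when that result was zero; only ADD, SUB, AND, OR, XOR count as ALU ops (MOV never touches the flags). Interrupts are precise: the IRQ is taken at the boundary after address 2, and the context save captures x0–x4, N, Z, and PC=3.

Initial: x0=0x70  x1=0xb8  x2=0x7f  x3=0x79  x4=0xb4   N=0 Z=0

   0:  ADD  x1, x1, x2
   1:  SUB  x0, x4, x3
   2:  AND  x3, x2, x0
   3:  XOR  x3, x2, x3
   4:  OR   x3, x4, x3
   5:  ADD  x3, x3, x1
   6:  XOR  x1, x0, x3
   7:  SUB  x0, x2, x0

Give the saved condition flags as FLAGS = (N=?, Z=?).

FLAGS = (N=0, Z=0)

after  0: x0=0x70 x1=0x37 x2=0x7f x3=0x79 x4=0xb4  N=0 Z=0
after  1: x0=0x3b x1=0x37 x2=0x7f x3=0x79 x4=0xb4  N=0 Z=0
after  2: x0=0x3b x1=0x37 x2=0x7f x3=0x3b x4=0xb4  N=0 Z=0
-- IRQ taken; context saved, return-PC = 3 --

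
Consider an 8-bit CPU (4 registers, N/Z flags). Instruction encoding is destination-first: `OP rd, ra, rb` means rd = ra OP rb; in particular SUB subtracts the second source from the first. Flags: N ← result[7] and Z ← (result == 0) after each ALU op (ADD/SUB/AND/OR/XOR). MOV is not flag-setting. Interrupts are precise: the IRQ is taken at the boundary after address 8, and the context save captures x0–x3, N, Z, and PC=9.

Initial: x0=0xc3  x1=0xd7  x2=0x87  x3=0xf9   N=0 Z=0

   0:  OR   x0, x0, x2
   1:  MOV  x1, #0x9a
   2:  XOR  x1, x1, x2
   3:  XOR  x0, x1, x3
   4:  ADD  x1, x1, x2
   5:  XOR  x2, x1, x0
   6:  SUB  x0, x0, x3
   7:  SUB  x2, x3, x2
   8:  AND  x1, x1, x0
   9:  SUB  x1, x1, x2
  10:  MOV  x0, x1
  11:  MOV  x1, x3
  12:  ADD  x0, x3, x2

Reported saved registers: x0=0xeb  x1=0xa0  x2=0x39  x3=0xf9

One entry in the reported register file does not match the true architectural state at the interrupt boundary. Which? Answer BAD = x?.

BAD = x2

after  0: x0=0xc7 x1=0xd7 x2=0x87 x3=0xf9  N=1 Z=0
after  1: x0=0xc7 x1=0x9a x2=0x87 x3=0xf9  N=1 Z=0
after  2: x0=0xc7 x1=0x1d x2=0x87 x3=0xf9  N=0 Z=0
after  3: x0=0xe4 x1=0x1d x2=0x87 x3=0xf9  N=1 Z=0
after  4: x0=0xe4 x1=0xa4 x2=0x87 x3=0xf9  N=1 Z=0
after  5: x0=0xe4 x1=0xa4 x2=0x40 x3=0xf9  N=0 Z=0
after  6: x0=0xeb x1=0xa4 x2=0x40 x3=0xf9  N=1 Z=0
after  7: x0=0xeb x1=0xa4 x2=0xb9 x3=0xf9  N=1 Z=0
after  8: x0=0xeb x1=0xa0 x2=0xb9 x3=0xf9  N=1 Z=0
-- IRQ taken; context saved, return-PC = 9 --
mismatch: x2: reported 0x39 vs actual 0xb9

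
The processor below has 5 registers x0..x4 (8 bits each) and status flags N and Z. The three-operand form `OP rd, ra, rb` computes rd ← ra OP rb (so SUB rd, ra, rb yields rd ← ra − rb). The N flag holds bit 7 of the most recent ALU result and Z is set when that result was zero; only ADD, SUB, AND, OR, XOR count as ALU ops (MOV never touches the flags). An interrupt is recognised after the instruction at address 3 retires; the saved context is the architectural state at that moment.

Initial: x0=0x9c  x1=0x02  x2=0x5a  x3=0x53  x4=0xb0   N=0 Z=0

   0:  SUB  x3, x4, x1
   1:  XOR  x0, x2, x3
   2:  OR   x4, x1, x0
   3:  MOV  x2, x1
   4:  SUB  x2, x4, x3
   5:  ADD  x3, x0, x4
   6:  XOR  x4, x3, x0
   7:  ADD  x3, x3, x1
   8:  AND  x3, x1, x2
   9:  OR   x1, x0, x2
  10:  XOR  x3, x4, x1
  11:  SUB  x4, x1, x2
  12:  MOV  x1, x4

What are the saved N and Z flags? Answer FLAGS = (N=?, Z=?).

FLAGS = (N=1, Z=0)

after  0: x0=0x9c x1=0x02 x2=0x5a x3=0xae x4=0xb0  N=1 Z=0
after  1: x0=0xf4 x1=0x02 x2=0x5a x3=0xae x4=0xb0  N=1 Z=0
after  2: x0=0xf4 x1=0x02 x2=0x5a x3=0xae x4=0xf6  N=1 Z=0
after  3: x0=0xf4 x1=0x02 x2=0x02 x3=0xae x4=0xf6  N=1 Z=0
-- IRQ taken; context saved, return-PC = 4 --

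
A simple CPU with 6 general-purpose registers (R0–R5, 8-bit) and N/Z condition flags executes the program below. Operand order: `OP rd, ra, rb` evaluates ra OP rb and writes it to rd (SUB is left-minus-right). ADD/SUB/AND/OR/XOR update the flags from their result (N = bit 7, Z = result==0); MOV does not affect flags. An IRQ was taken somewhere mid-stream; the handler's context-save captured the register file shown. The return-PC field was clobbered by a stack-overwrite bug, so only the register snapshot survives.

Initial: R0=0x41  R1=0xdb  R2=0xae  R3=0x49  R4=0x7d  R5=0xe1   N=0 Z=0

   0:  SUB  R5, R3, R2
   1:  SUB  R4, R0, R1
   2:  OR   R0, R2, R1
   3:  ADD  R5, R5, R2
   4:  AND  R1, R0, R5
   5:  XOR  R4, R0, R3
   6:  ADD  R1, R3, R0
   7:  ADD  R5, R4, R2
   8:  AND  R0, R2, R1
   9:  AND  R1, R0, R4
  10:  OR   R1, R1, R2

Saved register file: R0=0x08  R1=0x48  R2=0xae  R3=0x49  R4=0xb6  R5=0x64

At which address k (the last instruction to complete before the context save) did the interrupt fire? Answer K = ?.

after  0: R0=0x41 R1=0xdb R2=0xae R3=0x49 R4=0x7d R5=0x9b  N=1 Z=0
after  1: R0=0x41 R1=0xdb R2=0xae R3=0x49 R4=0x66 R5=0x9b  N=0 Z=0
after  2: R0=0xff R1=0xdb R2=0xae R3=0x49 R4=0x66 R5=0x9b  N=1 Z=0
after  3: R0=0xff R1=0xdb R2=0xae R3=0x49 R4=0x66 R5=0x49  N=0 Z=0
after  4: R0=0xff R1=0x49 R2=0xae R3=0x49 R4=0x66 R5=0x49  N=0 Z=0
after  5: R0=0xff R1=0x49 R2=0xae R3=0x49 R4=0xb6 R5=0x49  N=1 Z=0
after  6: R0=0xff R1=0x48 R2=0xae R3=0x49 R4=0xb6 R5=0x49  N=0 Z=0
after  7: R0=0xff R1=0x48 R2=0xae R3=0x49 R4=0xb6 R5=0x64  N=0 Z=0
after  8: R0=0x08 R1=0x48 R2=0xae R3=0x49 R4=0xb6 R5=0x64  N=0 Z=0
-- IRQ taken; context saved, return-PC = 9 --

K = 8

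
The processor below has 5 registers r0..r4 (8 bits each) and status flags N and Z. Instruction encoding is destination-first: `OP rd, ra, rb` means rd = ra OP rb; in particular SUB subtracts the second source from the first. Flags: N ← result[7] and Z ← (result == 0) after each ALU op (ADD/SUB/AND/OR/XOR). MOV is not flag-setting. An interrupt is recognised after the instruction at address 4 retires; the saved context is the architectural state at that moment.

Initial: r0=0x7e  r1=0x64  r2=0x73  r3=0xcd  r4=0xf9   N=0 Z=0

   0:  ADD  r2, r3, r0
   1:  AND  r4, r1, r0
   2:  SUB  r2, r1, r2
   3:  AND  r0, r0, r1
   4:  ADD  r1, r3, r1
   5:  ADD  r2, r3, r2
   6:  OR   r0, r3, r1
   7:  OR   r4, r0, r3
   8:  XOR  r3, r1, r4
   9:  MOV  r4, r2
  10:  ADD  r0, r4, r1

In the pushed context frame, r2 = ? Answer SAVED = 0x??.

after  0: r0=0x7e r1=0x64 r2=0x4b r3=0xcd r4=0xf9  N=0 Z=0
after  1: r0=0x7e r1=0x64 r2=0x4b r3=0xcd r4=0x64  N=0 Z=0
after  2: r0=0x7e r1=0x64 r2=0x19 r3=0xcd r4=0x64  N=0 Z=0
after  3: r0=0x64 r1=0x64 r2=0x19 r3=0xcd r4=0x64  N=0 Z=0
after  4: r0=0x64 r1=0x31 r2=0x19 r3=0xcd r4=0x64  N=0 Z=0
-- IRQ taken; context saved, return-PC = 5 --

SAVED = 0x19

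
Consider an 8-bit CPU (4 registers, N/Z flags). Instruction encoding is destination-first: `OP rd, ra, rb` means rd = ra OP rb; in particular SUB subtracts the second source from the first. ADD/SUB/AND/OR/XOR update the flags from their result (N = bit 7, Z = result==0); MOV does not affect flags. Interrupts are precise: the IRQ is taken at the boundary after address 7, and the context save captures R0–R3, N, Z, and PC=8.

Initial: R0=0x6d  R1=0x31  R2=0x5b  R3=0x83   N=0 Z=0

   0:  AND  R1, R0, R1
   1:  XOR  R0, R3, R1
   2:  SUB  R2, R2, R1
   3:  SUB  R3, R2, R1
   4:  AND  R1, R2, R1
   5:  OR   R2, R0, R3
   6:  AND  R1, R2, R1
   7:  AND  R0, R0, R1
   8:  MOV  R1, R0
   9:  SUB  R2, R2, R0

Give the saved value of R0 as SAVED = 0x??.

SAVED = 0x20

after  0: R0=0x6d R1=0x21 R2=0x5b R3=0x83  N=0 Z=0
after  1: R0=0xa2 R1=0x21 R2=0x5b R3=0x83  N=1 Z=0
after  2: R0=0xa2 R1=0x21 R2=0x3a R3=0x83  N=0 Z=0
after  3: R0=0xa2 R1=0x21 R2=0x3a R3=0x19  N=0 Z=0
after  4: R0=0xa2 R1=0x20 R2=0x3a R3=0x19  N=0 Z=0
after  5: R0=0xa2 R1=0x20 R2=0xbb R3=0x19  N=1 Z=0
after  6: R0=0xa2 R1=0x20 R2=0xbb R3=0x19  N=0 Z=0
after  7: R0=0x20 R1=0x20 R2=0xbb R3=0x19  N=0 Z=0
-- IRQ taken; context saved, return-PC = 8 --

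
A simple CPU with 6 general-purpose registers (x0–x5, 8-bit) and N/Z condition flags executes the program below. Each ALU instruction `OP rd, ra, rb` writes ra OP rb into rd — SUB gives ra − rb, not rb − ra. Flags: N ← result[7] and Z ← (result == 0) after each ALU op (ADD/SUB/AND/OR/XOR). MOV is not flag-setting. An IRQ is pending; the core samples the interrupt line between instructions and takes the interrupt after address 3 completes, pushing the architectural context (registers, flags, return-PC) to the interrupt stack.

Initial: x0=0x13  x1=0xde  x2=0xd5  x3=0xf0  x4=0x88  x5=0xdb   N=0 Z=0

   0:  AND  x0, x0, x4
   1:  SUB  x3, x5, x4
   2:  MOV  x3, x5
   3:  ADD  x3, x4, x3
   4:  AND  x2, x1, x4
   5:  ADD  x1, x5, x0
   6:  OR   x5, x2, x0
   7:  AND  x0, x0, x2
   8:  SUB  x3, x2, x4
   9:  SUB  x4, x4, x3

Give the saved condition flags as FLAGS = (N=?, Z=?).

FLAGS = (N=0, Z=0)

after  0: x0=0x00 x1=0xde x2=0xd5 x3=0xf0 x4=0x88 x5=0xdb  N=0 Z=1
after  1: x0=0x00 x1=0xde x2=0xd5 x3=0x53 x4=0x88 x5=0xdb  N=0 Z=0
after  2: x0=0x00 x1=0xde x2=0xd5 x3=0xdb x4=0x88 x5=0xdb  N=0 Z=0
after  3: x0=0x00 x1=0xde x2=0xd5 x3=0x63 x4=0x88 x5=0xdb  N=0 Z=0
-- IRQ taken; context saved, return-PC = 4 --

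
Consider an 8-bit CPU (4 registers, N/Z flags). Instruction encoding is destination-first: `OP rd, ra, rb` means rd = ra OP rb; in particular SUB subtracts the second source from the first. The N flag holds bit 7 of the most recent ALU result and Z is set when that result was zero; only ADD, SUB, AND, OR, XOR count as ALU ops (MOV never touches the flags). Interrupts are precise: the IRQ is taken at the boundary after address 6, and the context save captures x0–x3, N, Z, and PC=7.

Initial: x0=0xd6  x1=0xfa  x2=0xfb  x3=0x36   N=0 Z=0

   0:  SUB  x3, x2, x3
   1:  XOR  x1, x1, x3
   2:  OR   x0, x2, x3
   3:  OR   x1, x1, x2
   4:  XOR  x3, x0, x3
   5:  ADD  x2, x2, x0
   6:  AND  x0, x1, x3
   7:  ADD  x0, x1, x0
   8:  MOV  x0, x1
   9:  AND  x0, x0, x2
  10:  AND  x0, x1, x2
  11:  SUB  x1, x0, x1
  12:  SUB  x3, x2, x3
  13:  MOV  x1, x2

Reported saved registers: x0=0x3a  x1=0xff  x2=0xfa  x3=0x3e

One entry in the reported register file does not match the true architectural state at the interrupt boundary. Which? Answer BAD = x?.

after  0: x0=0xd6 x1=0xfa x2=0xfb x3=0xc5  N=1 Z=0
after  1: x0=0xd6 x1=0x3f x2=0xfb x3=0xc5  N=0 Z=0
after  2: x0=0xff x1=0x3f x2=0xfb x3=0xc5  N=1 Z=0
after  3: x0=0xff x1=0xff x2=0xfb x3=0xc5  N=1 Z=0
after  4: x0=0xff x1=0xff x2=0xfb x3=0x3a  N=0 Z=0
after  5: x0=0xff x1=0xff x2=0xfa x3=0x3a  N=1 Z=0
after  6: x0=0x3a x1=0xff x2=0xfa x3=0x3a  N=0 Z=0
-- IRQ taken; context saved, return-PC = 7 --
mismatch: x3: reported 0x3e vs actual 0x3a

BAD = x3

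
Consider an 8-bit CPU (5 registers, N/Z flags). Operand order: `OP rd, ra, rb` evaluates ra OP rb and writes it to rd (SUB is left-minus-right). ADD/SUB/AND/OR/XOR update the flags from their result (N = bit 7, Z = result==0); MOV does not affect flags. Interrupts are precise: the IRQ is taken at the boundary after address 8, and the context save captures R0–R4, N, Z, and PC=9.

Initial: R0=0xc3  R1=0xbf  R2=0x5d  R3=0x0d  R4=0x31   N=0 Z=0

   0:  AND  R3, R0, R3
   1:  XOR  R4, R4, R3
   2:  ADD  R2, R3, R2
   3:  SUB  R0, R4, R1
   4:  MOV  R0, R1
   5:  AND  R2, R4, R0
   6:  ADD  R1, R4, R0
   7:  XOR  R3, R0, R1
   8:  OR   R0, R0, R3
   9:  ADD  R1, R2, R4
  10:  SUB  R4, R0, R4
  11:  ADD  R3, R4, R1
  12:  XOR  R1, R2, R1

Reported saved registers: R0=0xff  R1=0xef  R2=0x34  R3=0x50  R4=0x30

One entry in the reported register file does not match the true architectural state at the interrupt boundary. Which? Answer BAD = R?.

after  0: R0=0xc3 R1=0xbf R2=0x5d R3=0x01 R4=0x31  N=0 Z=0
after  1: R0=0xc3 R1=0xbf R2=0x5d R3=0x01 R4=0x30  N=0 Z=0
after  2: R0=0xc3 R1=0xbf R2=0x5e R3=0x01 R4=0x30  N=0 Z=0
after  3: R0=0x71 R1=0xbf R2=0x5e R3=0x01 R4=0x30  N=0 Z=0
after  4: R0=0xbf R1=0xbf R2=0x5e R3=0x01 R4=0x30  N=0 Z=0
after  5: R0=0xbf R1=0xbf R2=0x30 R3=0x01 R4=0x30  N=0 Z=0
after  6: R0=0xbf R1=0xef R2=0x30 R3=0x01 R4=0x30  N=1 Z=0
after  7: R0=0xbf R1=0xef R2=0x30 R3=0x50 R4=0x30  N=0 Z=0
after  8: R0=0xff R1=0xef R2=0x30 R3=0x50 R4=0x30  N=1 Z=0
-- IRQ taken; context saved, return-PC = 9 --
mismatch: R2: reported 0x34 vs actual 0x30

BAD = R2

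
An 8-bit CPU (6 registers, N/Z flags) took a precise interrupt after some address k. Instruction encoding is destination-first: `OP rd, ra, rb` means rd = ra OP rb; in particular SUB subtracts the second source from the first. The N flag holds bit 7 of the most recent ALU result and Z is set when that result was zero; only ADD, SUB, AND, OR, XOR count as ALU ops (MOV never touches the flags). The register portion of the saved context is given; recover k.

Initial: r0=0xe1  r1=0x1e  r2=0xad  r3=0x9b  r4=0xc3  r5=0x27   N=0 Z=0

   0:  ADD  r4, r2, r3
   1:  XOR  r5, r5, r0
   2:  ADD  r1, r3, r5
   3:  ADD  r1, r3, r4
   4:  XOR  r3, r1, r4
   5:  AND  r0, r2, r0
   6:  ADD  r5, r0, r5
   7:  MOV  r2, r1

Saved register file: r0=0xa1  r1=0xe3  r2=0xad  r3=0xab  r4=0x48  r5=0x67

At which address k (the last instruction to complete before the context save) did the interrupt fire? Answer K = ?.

after  0: r0=0xe1 r1=0x1e r2=0xad r3=0x9b r4=0x48 r5=0x27  N=0 Z=0
after  1: r0=0xe1 r1=0x1e r2=0xad r3=0x9b r4=0x48 r5=0xc6  N=1 Z=0
after  2: r0=0xe1 r1=0x61 r2=0xad r3=0x9b r4=0x48 r5=0xc6  N=0 Z=0
after  3: r0=0xe1 r1=0xe3 r2=0xad r3=0x9b r4=0x48 r5=0xc6  N=1 Z=0
after  4: r0=0xe1 r1=0xe3 r2=0xad r3=0xab r4=0x48 r5=0xc6  N=1 Z=0
after  5: r0=0xa1 r1=0xe3 r2=0xad r3=0xab r4=0x48 r5=0xc6  N=1 Z=0
after  6: r0=0xa1 r1=0xe3 r2=0xad r3=0xab r4=0x48 r5=0x67  N=0 Z=0
-- IRQ taken; context saved, return-PC = 7 --

K = 6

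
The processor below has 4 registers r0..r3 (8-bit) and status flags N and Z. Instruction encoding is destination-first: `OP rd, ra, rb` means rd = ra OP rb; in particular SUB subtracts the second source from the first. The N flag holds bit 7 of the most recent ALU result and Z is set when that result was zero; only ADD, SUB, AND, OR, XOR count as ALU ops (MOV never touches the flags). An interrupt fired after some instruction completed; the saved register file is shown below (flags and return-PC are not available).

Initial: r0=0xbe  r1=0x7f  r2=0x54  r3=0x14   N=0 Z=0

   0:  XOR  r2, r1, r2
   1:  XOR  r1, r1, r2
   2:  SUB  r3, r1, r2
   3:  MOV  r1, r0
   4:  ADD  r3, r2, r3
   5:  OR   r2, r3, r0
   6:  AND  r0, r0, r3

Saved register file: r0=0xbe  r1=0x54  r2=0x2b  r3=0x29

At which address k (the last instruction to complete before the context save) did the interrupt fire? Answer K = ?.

after  0: r0=0xbe r1=0x7f r2=0x2b r3=0x14  N=0 Z=0
after  1: r0=0xbe r1=0x54 r2=0x2b r3=0x14  N=0 Z=0
after  2: r0=0xbe r1=0x54 r2=0x2b r3=0x29  N=0 Z=0
-- IRQ taken; context saved, return-PC = 3 --

K = 2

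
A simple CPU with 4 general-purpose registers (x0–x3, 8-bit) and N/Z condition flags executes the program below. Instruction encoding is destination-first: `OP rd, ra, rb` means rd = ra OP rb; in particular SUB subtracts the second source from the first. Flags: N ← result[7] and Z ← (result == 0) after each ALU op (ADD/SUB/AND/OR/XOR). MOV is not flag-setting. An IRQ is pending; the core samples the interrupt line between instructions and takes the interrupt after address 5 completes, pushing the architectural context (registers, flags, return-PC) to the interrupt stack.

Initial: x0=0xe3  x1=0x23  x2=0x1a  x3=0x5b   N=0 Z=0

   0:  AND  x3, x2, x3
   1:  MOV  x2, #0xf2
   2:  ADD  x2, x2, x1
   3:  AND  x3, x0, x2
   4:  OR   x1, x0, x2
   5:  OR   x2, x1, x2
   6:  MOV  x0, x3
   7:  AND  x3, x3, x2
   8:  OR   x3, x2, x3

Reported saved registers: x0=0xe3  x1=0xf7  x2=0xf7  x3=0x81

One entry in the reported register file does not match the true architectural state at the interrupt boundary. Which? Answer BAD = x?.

BAD = x3

after  0: x0=0xe3 x1=0x23 x2=0x1a x3=0x1a  N=0 Z=0
after  1: x0=0xe3 x1=0x23 x2=0xf2 x3=0x1a  N=0 Z=0
after  2: x0=0xe3 x1=0x23 x2=0x15 x3=0x1a  N=0 Z=0
after  3: x0=0xe3 x1=0x23 x2=0x15 x3=0x01  N=0 Z=0
after  4: x0=0xe3 x1=0xf7 x2=0x15 x3=0x01  N=1 Z=0
after  5: x0=0xe3 x1=0xf7 x2=0xf7 x3=0x01  N=1 Z=0
-- IRQ taken; context saved, return-PC = 6 --
mismatch: x3: reported 0x81 vs actual 0x01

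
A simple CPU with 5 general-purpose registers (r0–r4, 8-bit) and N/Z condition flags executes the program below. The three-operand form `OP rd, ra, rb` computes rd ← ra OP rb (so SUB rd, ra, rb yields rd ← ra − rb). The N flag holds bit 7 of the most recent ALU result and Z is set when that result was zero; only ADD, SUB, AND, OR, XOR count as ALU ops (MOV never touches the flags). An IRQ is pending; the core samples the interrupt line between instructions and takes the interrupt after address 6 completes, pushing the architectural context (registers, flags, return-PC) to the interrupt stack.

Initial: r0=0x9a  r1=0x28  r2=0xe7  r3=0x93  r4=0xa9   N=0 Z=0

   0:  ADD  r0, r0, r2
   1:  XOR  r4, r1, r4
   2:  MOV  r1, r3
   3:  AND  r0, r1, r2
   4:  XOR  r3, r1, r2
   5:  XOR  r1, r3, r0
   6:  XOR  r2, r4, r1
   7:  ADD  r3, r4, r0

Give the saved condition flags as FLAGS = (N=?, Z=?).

FLAGS = (N=0, Z=0)

after  0: r0=0x81 r1=0x28 r2=0xe7 r3=0x93 r4=0xa9  N=1 Z=0
after  1: r0=0x81 r1=0x28 r2=0xe7 r3=0x93 r4=0x81  N=1 Z=0
after  2: r0=0x81 r1=0x93 r2=0xe7 r3=0x93 r4=0x81  N=1 Z=0
after  3: r0=0x83 r1=0x93 r2=0xe7 r3=0x93 r4=0x81  N=1 Z=0
after  4: r0=0x83 r1=0x93 r2=0xe7 r3=0x74 r4=0x81  N=0 Z=0
after  5: r0=0x83 r1=0xf7 r2=0xe7 r3=0x74 r4=0x81  N=1 Z=0
after  6: r0=0x83 r1=0xf7 r2=0x76 r3=0x74 r4=0x81  N=0 Z=0
-- IRQ taken; context saved, return-PC = 7 --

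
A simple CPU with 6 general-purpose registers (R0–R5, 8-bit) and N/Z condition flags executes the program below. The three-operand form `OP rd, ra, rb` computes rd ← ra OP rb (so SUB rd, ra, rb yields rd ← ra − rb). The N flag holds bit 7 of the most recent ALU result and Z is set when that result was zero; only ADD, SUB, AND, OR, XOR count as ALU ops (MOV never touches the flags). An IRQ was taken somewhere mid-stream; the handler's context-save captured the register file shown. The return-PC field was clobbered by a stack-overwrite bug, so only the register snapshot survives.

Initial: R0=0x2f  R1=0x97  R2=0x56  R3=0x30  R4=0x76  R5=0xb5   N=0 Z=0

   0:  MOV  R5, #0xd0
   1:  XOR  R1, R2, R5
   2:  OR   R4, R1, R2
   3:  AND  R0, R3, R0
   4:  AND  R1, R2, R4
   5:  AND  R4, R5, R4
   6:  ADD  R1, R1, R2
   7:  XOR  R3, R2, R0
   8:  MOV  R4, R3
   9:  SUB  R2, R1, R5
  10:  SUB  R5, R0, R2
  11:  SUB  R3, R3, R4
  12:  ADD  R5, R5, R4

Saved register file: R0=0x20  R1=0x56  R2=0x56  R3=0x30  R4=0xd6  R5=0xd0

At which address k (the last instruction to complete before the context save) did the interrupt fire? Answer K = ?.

after  0: R0=0x2f R1=0x97 R2=0x56 R3=0x30 R4=0x76 R5=0xd0  N=0 Z=0
after  1: R0=0x2f R1=0x86 R2=0x56 R3=0x30 R4=0x76 R5=0xd0  N=1 Z=0
after  2: R0=0x2f R1=0x86 R2=0x56 R3=0x30 R4=0xd6 R5=0xd0  N=1 Z=0
after  3: R0=0x20 R1=0x86 R2=0x56 R3=0x30 R4=0xd6 R5=0xd0  N=0 Z=0
after  4: R0=0x20 R1=0x56 R2=0x56 R3=0x30 R4=0xd6 R5=0xd0  N=0 Z=0
-- IRQ taken; context saved, return-PC = 5 --

K = 4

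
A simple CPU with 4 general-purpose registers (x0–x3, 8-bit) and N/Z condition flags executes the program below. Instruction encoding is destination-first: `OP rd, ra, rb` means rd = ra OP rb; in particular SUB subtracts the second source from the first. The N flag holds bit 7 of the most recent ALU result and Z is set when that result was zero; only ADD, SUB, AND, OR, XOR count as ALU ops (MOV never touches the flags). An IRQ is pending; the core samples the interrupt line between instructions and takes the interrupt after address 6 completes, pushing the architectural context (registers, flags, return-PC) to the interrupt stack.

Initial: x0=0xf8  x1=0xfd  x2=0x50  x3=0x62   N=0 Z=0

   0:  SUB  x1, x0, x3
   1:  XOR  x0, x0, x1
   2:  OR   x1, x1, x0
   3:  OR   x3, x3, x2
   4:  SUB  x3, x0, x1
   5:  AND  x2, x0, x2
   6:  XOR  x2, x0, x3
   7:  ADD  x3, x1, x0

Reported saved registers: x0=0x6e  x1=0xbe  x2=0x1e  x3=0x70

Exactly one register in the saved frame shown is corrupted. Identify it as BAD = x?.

BAD = x1

after  0: x0=0xf8 x1=0x96 x2=0x50 x3=0x62  N=1 Z=0
after  1: x0=0x6e x1=0x96 x2=0x50 x3=0x62  N=0 Z=0
after  2: x0=0x6e x1=0xfe x2=0x50 x3=0x62  N=1 Z=0
after  3: x0=0x6e x1=0xfe x2=0x50 x3=0x72  N=0 Z=0
after  4: x0=0x6e x1=0xfe x2=0x50 x3=0x70  N=0 Z=0
after  5: x0=0x6e x1=0xfe x2=0x40 x3=0x70  N=0 Z=0
after  6: x0=0x6e x1=0xfe x2=0x1e x3=0x70  N=0 Z=0
-- IRQ taken; context saved, return-PC = 7 --
mismatch: x1: reported 0xbe vs actual 0xfe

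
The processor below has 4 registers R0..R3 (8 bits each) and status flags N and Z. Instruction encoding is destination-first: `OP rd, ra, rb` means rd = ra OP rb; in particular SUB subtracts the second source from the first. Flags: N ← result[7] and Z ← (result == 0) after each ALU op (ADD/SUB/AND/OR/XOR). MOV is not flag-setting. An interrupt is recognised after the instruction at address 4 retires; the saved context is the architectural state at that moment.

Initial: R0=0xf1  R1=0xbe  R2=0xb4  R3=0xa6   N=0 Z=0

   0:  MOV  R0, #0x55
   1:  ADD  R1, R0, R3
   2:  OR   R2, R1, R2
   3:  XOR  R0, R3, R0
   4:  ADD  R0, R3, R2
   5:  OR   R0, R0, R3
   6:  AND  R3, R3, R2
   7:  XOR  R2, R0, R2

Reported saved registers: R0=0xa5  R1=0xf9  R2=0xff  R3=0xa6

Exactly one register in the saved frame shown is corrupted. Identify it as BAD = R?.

BAD = R1

after  0: R0=0x55 R1=0xbe R2=0xb4 R3=0xa6  N=0 Z=0
after  1: R0=0x55 R1=0xfb R2=0xb4 R3=0xa6  N=1 Z=0
after  2: R0=0x55 R1=0xfb R2=0xff R3=0xa6  N=1 Z=0
after  3: R0=0xf3 R1=0xfb R2=0xff R3=0xa6  N=1 Z=0
after  4: R0=0xa5 R1=0xfb R2=0xff R3=0xa6  N=1 Z=0
-- IRQ taken; context saved, return-PC = 5 --
mismatch: R1: reported 0xf9 vs actual 0xfb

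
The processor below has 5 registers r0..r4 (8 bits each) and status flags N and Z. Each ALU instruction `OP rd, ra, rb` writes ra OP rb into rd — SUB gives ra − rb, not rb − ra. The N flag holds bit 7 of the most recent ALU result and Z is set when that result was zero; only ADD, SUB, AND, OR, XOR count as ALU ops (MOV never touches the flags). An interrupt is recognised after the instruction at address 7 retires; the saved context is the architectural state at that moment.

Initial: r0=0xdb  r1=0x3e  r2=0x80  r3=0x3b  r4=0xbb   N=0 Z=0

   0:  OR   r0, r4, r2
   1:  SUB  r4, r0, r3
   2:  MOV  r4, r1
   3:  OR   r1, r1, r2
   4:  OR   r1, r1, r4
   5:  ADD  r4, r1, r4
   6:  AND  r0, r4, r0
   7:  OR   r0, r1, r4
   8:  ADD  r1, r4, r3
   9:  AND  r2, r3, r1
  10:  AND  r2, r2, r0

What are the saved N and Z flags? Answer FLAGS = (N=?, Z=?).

FLAGS = (N=1, Z=0)

after  0: r0=0xbb r1=0x3e r2=0x80 r3=0x3b r4=0xbb  N=1 Z=0
after  1: r0=0xbb r1=0x3e r2=0x80 r3=0x3b r4=0x80  N=1 Z=0
after  2: r0=0xbb r1=0x3e r2=0x80 r3=0x3b r4=0x3e  N=1 Z=0
after  3: r0=0xbb r1=0xbe r2=0x80 r3=0x3b r4=0x3e  N=1 Z=0
after  4: r0=0xbb r1=0xbe r2=0x80 r3=0x3b r4=0x3e  N=1 Z=0
after  5: r0=0xbb r1=0xbe r2=0x80 r3=0x3b r4=0xfc  N=1 Z=0
after  6: r0=0xb8 r1=0xbe r2=0x80 r3=0x3b r4=0xfc  N=1 Z=0
after  7: r0=0xfe r1=0xbe r2=0x80 r3=0x3b r4=0xfc  N=1 Z=0
-- IRQ taken; context saved, return-PC = 8 --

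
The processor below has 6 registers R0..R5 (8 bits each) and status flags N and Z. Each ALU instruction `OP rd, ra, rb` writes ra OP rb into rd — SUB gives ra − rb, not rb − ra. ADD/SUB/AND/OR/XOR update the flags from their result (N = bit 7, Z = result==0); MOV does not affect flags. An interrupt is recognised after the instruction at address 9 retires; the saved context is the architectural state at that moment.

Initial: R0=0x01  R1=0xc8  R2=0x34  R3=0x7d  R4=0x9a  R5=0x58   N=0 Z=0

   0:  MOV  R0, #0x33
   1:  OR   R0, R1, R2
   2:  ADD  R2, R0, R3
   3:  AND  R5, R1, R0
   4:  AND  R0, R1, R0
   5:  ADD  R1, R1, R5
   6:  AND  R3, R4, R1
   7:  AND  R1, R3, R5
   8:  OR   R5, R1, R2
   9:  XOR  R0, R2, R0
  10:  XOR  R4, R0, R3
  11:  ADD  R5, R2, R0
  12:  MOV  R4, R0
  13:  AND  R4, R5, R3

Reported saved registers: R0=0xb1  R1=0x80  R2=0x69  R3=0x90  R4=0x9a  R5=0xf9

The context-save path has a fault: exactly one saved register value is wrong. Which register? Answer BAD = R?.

BAD = R2

after  0: R0=0x33 R1=0xc8 R2=0x34 R3=0x7d R4=0x9a R5=0x58  N=0 Z=0
after  1: R0=0xfc R1=0xc8 R2=0x34 R3=0x7d R4=0x9a R5=0x58  N=1 Z=0
after  2: R0=0xfc R1=0xc8 R2=0x79 R3=0x7d R4=0x9a R5=0x58  N=0 Z=0
after  3: R0=0xfc R1=0xc8 R2=0x79 R3=0x7d R4=0x9a R5=0xc8  N=1 Z=0
after  4: R0=0xc8 R1=0xc8 R2=0x79 R3=0x7d R4=0x9a R5=0xc8  N=1 Z=0
after  5: R0=0xc8 R1=0x90 R2=0x79 R3=0x7d R4=0x9a R5=0xc8  N=1 Z=0
after  6: R0=0xc8 R1=0x90 R2=0x79 R3=0x90 R4=0x9a R5=0xc8  N=1 Z=0
after  7: R0=0xc8 R1=0x80 R2=0x79 R3=0x90 R4=0x9a R5=0xc8  N=1 Z=0
after  8: R0=0xc8 R1=0x80 R2=0x79 R3=0x90 R4=0x9a R5=0xf9  N=1 Z=0
after  9: R0=0xb1 R1=0x80 R2=0x79 R3=0x90 R4=0x9a R5=0xf9  N=1 Z=0
-- IRQ taken; context saved, return-PC = 10 --
mismatch: R2: reported 0x69 vs actual 0x79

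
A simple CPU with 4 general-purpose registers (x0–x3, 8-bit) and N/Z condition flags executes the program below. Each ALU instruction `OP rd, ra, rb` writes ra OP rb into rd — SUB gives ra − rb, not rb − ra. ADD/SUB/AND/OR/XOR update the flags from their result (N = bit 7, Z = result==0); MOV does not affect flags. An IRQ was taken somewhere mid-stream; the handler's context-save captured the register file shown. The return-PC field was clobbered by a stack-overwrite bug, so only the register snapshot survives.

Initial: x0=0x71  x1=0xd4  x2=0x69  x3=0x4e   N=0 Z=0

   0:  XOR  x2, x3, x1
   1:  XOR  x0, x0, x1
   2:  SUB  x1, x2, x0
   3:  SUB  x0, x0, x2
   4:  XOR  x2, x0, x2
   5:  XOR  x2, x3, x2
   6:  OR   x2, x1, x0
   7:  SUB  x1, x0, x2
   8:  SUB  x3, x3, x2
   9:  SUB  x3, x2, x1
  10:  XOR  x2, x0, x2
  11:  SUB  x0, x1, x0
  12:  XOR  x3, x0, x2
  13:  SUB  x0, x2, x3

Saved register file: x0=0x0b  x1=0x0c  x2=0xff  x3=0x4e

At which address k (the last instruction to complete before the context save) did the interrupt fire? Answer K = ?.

after  0: x0=0x71 x1=0xd4 x2=0x9a x3=0x4e  N=1 Z=0
after  1: x0=0xa5 x1=0xd4 x2=0x9a x3=0x4e  N=1 Z=0
after  2: x0=0xa5 x1=0xf5 x2=0x9a x3=0x4e  N=1 Z=0
after  3: x0=0x0b x1=0xf5 x2=0x9a x3=0x4e  N=0 Z=0
after  4: x0=0x0b x1=0xf5 x2=0x91 x3=0x4e  N=1 Z=0
after  5: x0=0x0b x1=0xf5 x2=0xdf x3=0x4e  N=1 Z=0
after  6: x0=0x0b x1=0xf5 x2=0xff x3=0x4e  N=1 Z=0
after  7: x0=0x0b x1=0x0c x2=0xff x3=0x4e  N=0 Z=0
-- IRQ taken; context saved, return-PC = 8 --

K = 7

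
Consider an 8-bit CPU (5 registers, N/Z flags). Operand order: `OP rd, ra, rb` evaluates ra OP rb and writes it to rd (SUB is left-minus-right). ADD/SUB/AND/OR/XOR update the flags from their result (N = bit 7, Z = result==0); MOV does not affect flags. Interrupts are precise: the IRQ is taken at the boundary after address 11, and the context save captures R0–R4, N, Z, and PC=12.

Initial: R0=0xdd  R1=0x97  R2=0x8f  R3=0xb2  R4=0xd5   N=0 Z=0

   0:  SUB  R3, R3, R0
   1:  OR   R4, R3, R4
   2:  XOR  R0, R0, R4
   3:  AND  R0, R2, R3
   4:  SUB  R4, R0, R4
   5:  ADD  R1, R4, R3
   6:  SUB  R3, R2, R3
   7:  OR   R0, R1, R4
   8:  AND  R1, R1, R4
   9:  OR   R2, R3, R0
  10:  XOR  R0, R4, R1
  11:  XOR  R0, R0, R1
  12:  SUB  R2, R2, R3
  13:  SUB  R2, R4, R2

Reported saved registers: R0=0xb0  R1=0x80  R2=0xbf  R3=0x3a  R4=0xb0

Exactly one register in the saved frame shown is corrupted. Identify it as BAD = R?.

after  0: R0=0xdd R1=0x97 R2=0x8f R3=0xd5 R4=0xd5  N=1 Z=0
after  1: R0=0xdd R1=0x97 R2=0x8f R3=0xd5 R4=0xd5  N=1 Z=0
after  2: R0=0x08 R1=0x97 R2=0x8f R3=0xd5 R4=0xd5  N=0 Z=0
after  3: R0=0x85 R1=0x97 R2=0x8f R3=0xd5 R4=0xd5  N=1 Z=0
after  4: R0=0x85 R1=0x97 R2=0x8f R3=0xd5 R4=0xb0  N=1 Z=0
after  5: R0=0x85 R1=0x85 R2=0x8f R3=0xd5 R4=0xb0  N=1 Z=0
after  6: R0=0x85 R1=0x85 R2=0x8f R3=0xba R4=0xb0  N=1 Z=0
after  7: R0=0xb5 R1=0x85 R2=0x8f R3=0xba R4=0xb0  N=1 Z=0
after  8: R0=0xb5 R1=0x80 R2=0x8f R3=0xba R4=0xb0  N=1 Z=0
after  9: R0=0xb5 R1=0x80 R2=0xbf R3=0xba R4=0xb0  N=1 Z=0
after 10: R0=0x30 R1=0x80 R2=0xbf R3=0xba R4=0xb0  N=0 Z=0
after 11: R0=0xb0 R1=0x80 R2=0xbf R3=0xba R4=0xb0  N=1 Z=0
-- IRQ taken; context saved, return-PC = 12 --
mismatch: R3: reported 0x3a vs actual 0xba

BAD = R3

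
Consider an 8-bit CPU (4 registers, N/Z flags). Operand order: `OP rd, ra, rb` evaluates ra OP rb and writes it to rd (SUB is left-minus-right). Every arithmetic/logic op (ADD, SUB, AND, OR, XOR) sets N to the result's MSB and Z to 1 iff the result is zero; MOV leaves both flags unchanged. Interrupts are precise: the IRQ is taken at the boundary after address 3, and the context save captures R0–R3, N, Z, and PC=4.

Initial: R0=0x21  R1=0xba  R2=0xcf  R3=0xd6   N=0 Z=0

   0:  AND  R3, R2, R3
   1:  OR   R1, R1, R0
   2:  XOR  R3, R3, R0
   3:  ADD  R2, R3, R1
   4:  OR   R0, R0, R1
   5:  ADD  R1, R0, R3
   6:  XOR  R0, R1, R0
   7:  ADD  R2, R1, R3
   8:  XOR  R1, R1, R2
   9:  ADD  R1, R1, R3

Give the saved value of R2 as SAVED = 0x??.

SAVED = 0xa2

after  0: R0=0x21 R1=0xba R2=0xcf R3=0xc6  N=1 Z=0
after  1: R0=0x21 R1=0xbb R2=0xcf R3=0xc6  N=1 Z=0
after  2: R0=0x21 R1=0xbb R2=0xcf R3=0xe7  N=1 Z=0
after  3: R0=0x21 R1=0xbb R2=0xa2 R3=0xe7  N=1 Z=0
-- IRQ taken; context saved, return-PC = 4 --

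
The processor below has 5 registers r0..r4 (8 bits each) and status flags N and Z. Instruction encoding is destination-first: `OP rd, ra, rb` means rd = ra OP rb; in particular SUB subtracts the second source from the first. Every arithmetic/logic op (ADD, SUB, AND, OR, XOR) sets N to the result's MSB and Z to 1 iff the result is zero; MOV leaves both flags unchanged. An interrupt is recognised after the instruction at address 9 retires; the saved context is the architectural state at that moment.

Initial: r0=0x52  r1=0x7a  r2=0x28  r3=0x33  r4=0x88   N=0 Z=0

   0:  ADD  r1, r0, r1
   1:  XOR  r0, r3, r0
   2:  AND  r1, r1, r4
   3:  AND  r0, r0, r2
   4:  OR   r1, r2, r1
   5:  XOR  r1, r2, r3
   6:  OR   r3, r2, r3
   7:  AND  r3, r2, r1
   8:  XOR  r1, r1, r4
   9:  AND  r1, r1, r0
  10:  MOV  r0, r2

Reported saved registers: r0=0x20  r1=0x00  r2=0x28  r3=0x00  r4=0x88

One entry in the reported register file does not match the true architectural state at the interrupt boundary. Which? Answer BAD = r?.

after  0: r0=0x52 r1=0xcc r2=0x28 r3=0x33 r4=0x88  N=1 Z=0
after  1: r0=0x61 r1=0xcc r2=0x28 r3=0x33 r4=0x88  N=0 Z=0
after  2: r0=0x61 r1=0x88 r2=0x28 r3=0x33 r4=0x88  N=1 Z=0
after  3: r0=0x20 r1=0x88 r2=0x28 r3=0x33 r4=0x88  N=0 Z=0
after  4: r0=0x20 r1=0xa8 r2=0x28 r3=0x33 r4=0x88  N=1 Z=0
after  5: r0=0x20 r1=0x1b r2=0x28 r3=0x33 r4=0x88  N=0 Z=0
after  6: r0=0x20 r1=0x1b r2=0x28 r3=0x3b r4=0x88  N=0 Z=0
after  7: r0=0x20 r1=0x1b r2=0x28 r3=0x08 r4=0x88  N=0 Z=0
after  8: r0=0x20 r1=0x93 r2=0x28 r3=0x08 r4=0x88  N=1 Z=0
after  9: r0=0x20 r1=0x00 r2=0x28 r3=0x08 r4=0x88  N=0 Z=1
-- IRQ taken; context saved, return-PC = 10 --
mismatch: r3: reported 0x00 vs actual 0x08

BAD = r3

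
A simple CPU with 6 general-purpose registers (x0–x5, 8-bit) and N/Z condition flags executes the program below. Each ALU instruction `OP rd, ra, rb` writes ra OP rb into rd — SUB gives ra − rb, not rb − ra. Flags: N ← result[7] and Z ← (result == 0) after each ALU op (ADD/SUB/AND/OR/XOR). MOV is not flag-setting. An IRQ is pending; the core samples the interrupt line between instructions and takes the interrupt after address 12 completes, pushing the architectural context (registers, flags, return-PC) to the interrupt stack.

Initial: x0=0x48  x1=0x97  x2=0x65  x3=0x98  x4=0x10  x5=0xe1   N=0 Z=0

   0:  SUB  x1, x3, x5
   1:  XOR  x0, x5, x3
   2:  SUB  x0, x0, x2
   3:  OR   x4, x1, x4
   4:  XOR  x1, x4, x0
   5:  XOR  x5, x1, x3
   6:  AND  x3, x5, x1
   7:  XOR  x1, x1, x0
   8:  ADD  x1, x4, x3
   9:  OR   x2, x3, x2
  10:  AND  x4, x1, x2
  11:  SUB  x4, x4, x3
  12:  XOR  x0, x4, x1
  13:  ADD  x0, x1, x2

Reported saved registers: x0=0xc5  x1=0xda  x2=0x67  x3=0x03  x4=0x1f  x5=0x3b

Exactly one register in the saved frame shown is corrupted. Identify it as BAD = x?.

BAD = x3

after  0: x0=0x48 x1=0xb7 x2=0x65 x3=0x98 x4=0x10 x5=0xe1  N=1 Z=0
after  1: x0=0x79 x1=0xb7 x2=0x65 x3=0x98 x4=0x10 x5=0xe1  N=0 Z=0
after  2: x0=0x14 x1=0xb7 x2=0x65 x3=0x98 x4=0x10 x5=0xe1  N=0 Z=0
after  3: x0=0x14 x1=0xb7 x2=0x65 x3=0x98 x4=0xb7 x5=0xe1  N=1 Z=0
after  4: x0=0x14 x1=0xa3 x2=0x65 x3=0x98 x4=0xb7 x5=0xe1  N=1 Z=0
after  5: x0=0x14 x1=0xa3 x2=0x65 x3=0x98 x4=0xb7 x5=0x3b  N=0 Z=0
after  6: x0=0x14 x1=0xa3 x2=0x65 x3=0x23 x4=0xb7 x5=0x3b  N=0 Z=0
after  7: x0=0x14 x1=0xb7 x2=0x65 x3=0x23 x4=0xb7 x5=0x3b  N=1 Z=0
after  8: x0=0x14 x1=0xda x2=0x65 x3=0x23 x4=0xb7 x5=0x3b  N=1 Z=0
after  9: x0=0x14 x1=0xda x2=0x67 x3=0x23 x4=0xb7 x5=0x3b  N=0 Z=0
after 10: x0=0x14 x1=0xda x2=0x67 x3=0x23 x4=0x42 x5=0x3b  N=0 Z=0
after 11: x0=0x14 x1=0xda x2=0x67 x3=0x23 x4=0x1f x5=0x3b  N=0 Z=0
after 12: x0=0xc5 x1=0xda x2=0x67 x3=0x23 x4=0x1f x5=0x3b  N=1 Z=0
-- IRQ taken; context saved, return-PC = 13 --
mismatch: x3: reported 0x03 vs actual 0x23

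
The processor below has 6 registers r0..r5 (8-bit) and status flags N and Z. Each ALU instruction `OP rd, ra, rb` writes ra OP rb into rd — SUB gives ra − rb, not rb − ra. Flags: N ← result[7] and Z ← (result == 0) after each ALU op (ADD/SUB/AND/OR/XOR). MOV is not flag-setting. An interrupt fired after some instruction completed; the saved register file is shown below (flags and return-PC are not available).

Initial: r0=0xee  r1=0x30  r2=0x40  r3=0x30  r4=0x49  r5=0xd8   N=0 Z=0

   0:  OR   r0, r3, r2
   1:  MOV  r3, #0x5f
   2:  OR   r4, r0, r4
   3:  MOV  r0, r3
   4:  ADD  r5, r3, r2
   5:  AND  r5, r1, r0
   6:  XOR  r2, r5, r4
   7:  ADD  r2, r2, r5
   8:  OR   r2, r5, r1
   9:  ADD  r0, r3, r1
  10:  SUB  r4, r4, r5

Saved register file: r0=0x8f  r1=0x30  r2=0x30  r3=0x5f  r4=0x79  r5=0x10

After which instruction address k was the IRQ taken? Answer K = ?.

after  0: r0=0x70 r1=0x30 r2=0x40 r3=0x30 r4=0x49 r5=0xd8  N=0 Z=0
after  1: r0=0x70 r1=0x30 r2=0x40 r3=0x5f r4=0x49 r5=0xd8  N=0 Z=0
after  2: r0=0x70 r1=0x30 r2=0x40 r3=0x5f r4=0x79 r5=0xd8  N=0 Z=0
after  3: r0=0x5f r1=0x30 r2=0x40 r3=0x5f r4=0x79 r5=0xd8  N=0 Z=0
after  4: r0=0x5f r1=0x30 r2=0x40 r3=0x5f r4=0x79 r5=0x9f  N=1 Z=0
after  5: r0=0x5f r1=0x30 r2=0x40 r3=0x5f r4=0x79 r5=0x10  N=0 Z=0
after  6: r0=0x5f r1=0x30 r2=0x69 r3=0x5f r4=0x79 r5=0x10  N=0 Z=0
after  7: r0=0x5f r1=0x30 r2=0x79 r3=0x5f r4=0x79 r5=0x10  N=0 Z=0
after  8: r0=0x5f r1=0x30 r2=0x30 r3=0x5f r4=0x79 r5=0x10  N=0 Z=0
after  9: r0=0x8f r1=0x30 r2=0x30 r3=0x5f r4=0x79 r5=0x10  N=1 Z=0
-- IRQ taken; context saved, return-PC = 10 --

K = 9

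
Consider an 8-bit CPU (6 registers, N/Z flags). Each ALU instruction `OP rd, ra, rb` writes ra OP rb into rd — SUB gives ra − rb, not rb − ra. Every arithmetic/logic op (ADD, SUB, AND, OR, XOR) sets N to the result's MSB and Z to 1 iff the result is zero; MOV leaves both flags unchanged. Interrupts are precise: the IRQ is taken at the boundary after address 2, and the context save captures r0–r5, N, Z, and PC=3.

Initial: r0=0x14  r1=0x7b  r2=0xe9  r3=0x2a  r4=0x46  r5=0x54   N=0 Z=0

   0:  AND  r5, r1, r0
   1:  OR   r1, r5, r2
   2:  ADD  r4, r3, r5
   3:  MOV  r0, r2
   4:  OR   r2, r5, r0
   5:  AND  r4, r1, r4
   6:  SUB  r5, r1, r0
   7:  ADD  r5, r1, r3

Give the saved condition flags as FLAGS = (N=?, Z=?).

after  0: r0=0x14 r1=0x7b r2=0xe9 r3=0x2a r4=0x46 r5=0x10  N=0 Z=0
after  1: r0=0x14 r1=0xf9 r2=0xe9 r3=0x2a r4=0x46 r5=0x10  N=1 Z=0
after  2: r0=0x14 r1=0xf9 r2=0xe9 r3=0x2a r4=0x3a r5=0x10  N=0 Z=0
-- IRQ taken; context saved, return-PC = 3 --

FLAGS = (N=0, Z=0)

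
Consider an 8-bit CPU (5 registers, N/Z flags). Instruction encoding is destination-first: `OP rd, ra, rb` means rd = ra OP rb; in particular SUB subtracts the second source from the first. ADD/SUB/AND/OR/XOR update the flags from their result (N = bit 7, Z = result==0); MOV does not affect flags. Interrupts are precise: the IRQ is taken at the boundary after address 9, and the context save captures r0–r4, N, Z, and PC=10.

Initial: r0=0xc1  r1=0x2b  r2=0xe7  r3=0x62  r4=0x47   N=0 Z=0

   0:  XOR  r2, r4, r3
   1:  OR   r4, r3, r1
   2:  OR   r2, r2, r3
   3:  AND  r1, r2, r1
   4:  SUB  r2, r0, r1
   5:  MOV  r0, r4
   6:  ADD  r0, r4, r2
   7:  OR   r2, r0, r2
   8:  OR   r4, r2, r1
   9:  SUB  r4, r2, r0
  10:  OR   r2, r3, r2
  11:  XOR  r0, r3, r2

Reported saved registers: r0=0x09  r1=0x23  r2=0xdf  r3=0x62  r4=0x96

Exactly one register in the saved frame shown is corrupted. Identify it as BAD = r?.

after  0: r0=0xc1 r1=0x2b r2=0x25 r3=0x62 r4=0x47  N=0 Z=0
after  1: r0=0xc1 r1=0x2b r2=0x25 r3=0x62 r4=0x6b  N=0 Z=0
after  2: r0=0xc1 r1=0x2b r2=0x67 r3=0x62 r4=0x6b  N=0 Z=0
after  3: r0=0xc1 r1=0x23 r2=0x67 r3=0x62 r4=0x6b  N=0 Z=0
after  4: r0=0xc1 r1=0x23 r2=0x9e r3=0x62 r4=0x6b  N=1 Z=0
after  5: r0=0x6b r1=0x23 r2=0x9e r3=0x62 r4=0x6b  N=1 Z=0
after  6: r0=0x09 r1=0x23 r2=0x9e r3=0x62 r4=0x6b  N=0 Z=0
after  7: r0=0x09 r1=0x23 r2=0x9f r3=0x62 r4=0x6b  N=1 Z=0
after  8: r0=0x09 r1=0x23 r2=0x9f r3=0x62 r4=0xbf  N=1 Z=0
after  9: r0=0x09 r1=0x23 r2=0x9f r3=0x62 r4=0x96  N=1 Z=0
-- IRQ taken; context saved, return-PC = 10 --
mismatch: r2: reported 0xdf vs actual 0x9f

BAD = r2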